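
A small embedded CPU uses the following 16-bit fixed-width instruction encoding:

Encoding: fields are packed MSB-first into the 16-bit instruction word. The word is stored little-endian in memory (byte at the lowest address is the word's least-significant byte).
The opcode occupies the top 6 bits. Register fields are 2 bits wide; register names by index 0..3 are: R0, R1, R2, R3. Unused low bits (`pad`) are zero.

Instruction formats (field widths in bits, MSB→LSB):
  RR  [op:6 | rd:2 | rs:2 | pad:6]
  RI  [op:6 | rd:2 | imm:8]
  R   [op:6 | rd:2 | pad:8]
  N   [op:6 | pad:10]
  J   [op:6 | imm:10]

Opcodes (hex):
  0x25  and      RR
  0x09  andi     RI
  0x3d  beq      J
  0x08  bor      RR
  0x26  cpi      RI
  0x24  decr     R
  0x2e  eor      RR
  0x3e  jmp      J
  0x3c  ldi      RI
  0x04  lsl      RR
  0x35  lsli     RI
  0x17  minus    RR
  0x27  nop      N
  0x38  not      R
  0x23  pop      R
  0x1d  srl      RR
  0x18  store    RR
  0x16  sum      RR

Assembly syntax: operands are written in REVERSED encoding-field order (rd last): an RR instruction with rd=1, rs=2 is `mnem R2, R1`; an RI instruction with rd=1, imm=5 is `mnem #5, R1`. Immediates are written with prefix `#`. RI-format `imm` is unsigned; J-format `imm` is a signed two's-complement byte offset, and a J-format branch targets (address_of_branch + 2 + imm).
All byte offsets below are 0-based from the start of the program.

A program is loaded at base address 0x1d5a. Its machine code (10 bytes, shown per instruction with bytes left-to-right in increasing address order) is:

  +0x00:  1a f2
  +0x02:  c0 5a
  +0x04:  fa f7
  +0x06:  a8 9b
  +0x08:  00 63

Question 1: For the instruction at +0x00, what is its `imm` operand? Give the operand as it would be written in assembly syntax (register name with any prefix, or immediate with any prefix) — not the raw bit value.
@+00  little-endian(1a f2) = 0xf21a
  op=0xf21a>>10=0x3c ⇒ ldi (RI)
  rd@[9:8]=0x2 ⇒ R2
  imm@[7:0]=0x1a ⇒ #26

#26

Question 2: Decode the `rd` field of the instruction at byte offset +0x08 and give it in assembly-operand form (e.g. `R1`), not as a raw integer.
@+08  little-endian(00 63) = 0x6300
  opcode bits[15:10]=0x18: store/RR
  [9:8] rd=3 = R3
  [7:6] rs=0 = R0

R3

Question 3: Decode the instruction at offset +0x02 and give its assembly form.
@+02  little-endian(c0 5a) = 0x5ac0
  top 6b → 0x16 → sum [RR]
  [9:8] rd=2 = R2
  [7:6] rs=3 = R3

sum R3, R2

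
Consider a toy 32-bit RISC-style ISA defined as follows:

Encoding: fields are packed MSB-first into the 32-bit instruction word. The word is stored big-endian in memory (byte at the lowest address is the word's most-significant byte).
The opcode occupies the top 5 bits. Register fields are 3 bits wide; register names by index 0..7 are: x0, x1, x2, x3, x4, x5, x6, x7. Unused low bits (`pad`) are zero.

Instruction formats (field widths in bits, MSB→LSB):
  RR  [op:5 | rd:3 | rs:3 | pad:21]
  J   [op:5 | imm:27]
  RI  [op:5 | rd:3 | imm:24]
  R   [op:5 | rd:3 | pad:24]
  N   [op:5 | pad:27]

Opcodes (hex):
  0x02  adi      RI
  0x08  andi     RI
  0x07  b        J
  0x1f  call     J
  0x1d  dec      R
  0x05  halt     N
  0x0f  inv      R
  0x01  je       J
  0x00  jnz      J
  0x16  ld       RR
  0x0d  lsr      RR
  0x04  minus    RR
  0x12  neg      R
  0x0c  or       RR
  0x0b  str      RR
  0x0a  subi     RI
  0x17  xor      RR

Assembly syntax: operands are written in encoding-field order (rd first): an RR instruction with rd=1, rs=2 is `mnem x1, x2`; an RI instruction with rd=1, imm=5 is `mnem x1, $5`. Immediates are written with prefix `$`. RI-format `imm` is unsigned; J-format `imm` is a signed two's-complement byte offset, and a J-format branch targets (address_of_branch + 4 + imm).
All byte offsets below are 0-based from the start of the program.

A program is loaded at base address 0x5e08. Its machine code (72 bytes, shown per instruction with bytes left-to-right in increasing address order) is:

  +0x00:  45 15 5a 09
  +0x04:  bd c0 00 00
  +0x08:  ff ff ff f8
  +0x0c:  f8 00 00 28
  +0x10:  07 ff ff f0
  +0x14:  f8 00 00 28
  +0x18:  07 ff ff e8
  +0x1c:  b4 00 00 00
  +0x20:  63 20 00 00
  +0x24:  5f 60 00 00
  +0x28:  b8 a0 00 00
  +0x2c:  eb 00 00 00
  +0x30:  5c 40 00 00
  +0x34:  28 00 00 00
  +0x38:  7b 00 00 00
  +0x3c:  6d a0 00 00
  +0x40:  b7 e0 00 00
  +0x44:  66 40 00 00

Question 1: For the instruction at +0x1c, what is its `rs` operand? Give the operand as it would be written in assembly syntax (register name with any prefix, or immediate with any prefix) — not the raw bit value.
x0

+0x1c: b4 00 00 00 ⇒ word 0xb4000000 (big)
  top 5b → 0x16 → ld [RR]
  rd@[26:24]=0x4 ⇒ x4
  rs@[23:21]=0x0 ⇒ x0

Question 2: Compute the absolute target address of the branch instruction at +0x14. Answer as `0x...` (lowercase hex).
0x5e48

+0x14: f8 00 00 28 ⇒ word 0xf8000028 (big)
  opcode bits[31:27]=0x1f: call/J
  [26:0] imm=40 = $40
  target = base 0x5e08 + off 0x14 + 4 + imm 40 = 0x5e48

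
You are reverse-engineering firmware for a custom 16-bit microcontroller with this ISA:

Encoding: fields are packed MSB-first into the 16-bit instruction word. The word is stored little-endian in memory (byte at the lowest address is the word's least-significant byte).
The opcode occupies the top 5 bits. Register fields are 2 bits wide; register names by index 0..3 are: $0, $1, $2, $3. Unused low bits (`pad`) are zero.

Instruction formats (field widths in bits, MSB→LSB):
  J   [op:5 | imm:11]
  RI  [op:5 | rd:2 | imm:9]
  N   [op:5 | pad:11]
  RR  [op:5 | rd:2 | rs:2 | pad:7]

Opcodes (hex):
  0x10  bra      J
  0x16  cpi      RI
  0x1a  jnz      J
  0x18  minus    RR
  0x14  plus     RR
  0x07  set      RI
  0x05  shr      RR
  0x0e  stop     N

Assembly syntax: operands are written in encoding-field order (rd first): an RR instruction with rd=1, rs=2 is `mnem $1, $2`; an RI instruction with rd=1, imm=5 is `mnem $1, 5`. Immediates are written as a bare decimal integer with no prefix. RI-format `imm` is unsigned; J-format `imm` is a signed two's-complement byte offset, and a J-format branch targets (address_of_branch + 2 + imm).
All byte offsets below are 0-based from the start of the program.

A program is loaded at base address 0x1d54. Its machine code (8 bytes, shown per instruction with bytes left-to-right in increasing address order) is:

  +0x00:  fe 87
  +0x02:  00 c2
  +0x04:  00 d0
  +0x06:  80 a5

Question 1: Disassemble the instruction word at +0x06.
plus $2, $3

+0x06: 80 a5 ⇒ word 0xa580 (little)
  op=0xa580>>11=0x14 ⇒ plus (RR)
  rd: (w>>9)&0x3=0x2 → $2
  rs: (w>>7)&0x3=0x3 → $3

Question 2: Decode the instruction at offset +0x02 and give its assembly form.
off 0x02: read 00 c2 as little → 0xc200
  op=0xc200>>11=0x18 ⇒ minus (RR)
  rd@[10:9]=0x1 ⇒ $1
  rs@[8:7]=0x0 ⇒ $0

minus $1, $0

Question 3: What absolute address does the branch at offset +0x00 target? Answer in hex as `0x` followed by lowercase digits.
0x1d54

+0x00: fe 87 ⇒ word 0x87fe (little)
  top 5b → 0x10 → bra [J]
  [10:0] imm=2046 (s11→-2) = -2
  target = base 0x1d54 + off 0x00 + 2 + imm -2 = 0x1d54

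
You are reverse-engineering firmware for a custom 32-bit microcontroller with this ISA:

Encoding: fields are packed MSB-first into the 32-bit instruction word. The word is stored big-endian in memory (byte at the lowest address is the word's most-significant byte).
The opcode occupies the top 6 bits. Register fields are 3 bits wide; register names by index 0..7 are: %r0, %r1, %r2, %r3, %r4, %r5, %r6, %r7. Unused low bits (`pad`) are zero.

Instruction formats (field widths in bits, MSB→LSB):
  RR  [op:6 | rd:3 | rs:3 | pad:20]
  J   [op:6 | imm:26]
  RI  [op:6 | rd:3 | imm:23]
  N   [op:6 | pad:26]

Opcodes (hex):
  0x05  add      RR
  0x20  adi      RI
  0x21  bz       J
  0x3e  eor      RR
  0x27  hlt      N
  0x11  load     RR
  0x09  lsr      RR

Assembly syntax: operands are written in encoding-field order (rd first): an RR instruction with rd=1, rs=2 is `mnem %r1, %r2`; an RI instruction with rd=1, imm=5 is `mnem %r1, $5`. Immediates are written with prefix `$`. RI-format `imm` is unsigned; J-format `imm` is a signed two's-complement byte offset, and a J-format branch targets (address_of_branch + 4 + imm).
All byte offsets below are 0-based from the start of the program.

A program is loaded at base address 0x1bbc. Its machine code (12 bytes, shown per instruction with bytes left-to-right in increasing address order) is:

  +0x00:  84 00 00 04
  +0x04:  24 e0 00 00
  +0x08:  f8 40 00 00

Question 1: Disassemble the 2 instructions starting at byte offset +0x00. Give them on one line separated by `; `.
bz $4; lsr %r1, %r6

+0x00: 84 00 00 04 ⇒ word 0x84000004 (big)
  opcode bits[31:26]=0x21: bz/J
  imm@[25:0]=0x4 ⇒ $4
+0x04: 24 e0 00 00 ⇒ word 0x24e00000 (big)
  opcode bits[31:26]=0x9: lsr/RR
  rd@[25:23]=0x1 ⇒ %r1
  rs@[22:20]=0x6 ⇒ %r6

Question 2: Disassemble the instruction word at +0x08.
+0x08: f8 40 00 00 ⇒ word 0xf8400000 (big)
  opcode bits[31:26]=0x3e: eor/RR
  [25:23] rd=0 = %r0
  [22:20] rs=4 = %r4

eor %r0, %r4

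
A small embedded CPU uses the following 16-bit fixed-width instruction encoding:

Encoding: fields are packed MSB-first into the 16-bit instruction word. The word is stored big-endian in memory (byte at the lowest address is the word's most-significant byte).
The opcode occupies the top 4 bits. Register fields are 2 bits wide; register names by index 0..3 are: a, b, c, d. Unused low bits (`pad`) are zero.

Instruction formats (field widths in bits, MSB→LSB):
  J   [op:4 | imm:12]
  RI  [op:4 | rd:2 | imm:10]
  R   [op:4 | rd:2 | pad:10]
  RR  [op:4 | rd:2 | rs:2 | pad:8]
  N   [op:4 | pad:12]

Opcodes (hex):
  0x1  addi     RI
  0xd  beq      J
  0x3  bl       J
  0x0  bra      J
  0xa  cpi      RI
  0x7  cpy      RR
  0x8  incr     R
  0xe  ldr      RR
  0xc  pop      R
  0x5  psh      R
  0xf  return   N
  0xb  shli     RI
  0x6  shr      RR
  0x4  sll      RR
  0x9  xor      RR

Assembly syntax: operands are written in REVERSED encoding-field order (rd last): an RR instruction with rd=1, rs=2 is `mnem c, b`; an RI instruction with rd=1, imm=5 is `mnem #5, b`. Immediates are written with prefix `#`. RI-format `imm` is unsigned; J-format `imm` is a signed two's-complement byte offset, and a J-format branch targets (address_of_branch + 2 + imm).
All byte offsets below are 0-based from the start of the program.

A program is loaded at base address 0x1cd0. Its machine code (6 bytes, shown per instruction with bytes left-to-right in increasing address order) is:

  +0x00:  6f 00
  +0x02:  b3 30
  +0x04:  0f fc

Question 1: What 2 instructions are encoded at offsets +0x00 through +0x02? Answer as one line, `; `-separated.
shr d, d; shli #816, a

+0x00: 6f 00 ⇒ word 0x6f00 (big)
  opcode bits[15:12]=0x6: shr/RR
  rd@[11:10]=0x3 ⇒ d
  rs@[9:8]=0x3 ⇒ d
+0x02: b3 30 ⇒ word 0xb330 (big)
  opcode bits[15:12]=0xb: shli/RI
  rd@[11:10]=0x0 ⇒ a
  imm@[9:0]=0x330 ⇒ #816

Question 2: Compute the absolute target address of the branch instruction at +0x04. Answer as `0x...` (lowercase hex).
@+04  big-endian(0f fc) = 0x0ffc
  op=0x0ffc>>12=0x0 ⇒ bra (J)
  imm@[11:0]=0xffc (s12→-4) ⇒ #-4
  target = base 0x1cd0 + off 0x04 + 2 + imm -4 = 0x1cd2

0x1cd2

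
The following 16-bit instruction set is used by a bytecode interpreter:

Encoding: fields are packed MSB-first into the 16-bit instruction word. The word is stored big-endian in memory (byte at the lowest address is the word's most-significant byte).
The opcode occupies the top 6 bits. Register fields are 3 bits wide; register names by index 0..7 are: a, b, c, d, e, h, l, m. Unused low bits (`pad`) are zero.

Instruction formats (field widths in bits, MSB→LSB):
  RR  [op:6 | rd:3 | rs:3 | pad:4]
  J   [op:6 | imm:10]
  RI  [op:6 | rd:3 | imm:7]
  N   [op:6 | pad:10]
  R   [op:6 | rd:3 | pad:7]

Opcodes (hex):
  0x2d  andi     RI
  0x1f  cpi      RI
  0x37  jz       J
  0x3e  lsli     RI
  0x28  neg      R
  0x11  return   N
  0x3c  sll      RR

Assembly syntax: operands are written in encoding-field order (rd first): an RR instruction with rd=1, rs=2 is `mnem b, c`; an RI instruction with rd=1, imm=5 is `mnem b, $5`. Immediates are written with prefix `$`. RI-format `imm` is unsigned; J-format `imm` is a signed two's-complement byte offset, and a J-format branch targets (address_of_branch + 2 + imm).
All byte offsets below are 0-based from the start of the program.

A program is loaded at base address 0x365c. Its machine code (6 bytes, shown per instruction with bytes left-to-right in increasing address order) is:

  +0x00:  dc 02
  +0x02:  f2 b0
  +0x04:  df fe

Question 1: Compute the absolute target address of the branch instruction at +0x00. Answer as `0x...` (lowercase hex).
@+00  big-endian(dc 02) = 0xdc02
  op=0xdc02>>10=0x37 ⇒ jz (J)
  imm@[9:0]=0x2 ⇒ $2
  target = base 0x365c + off 0x00 + 2 + imm 2 = 0x3660

0x3660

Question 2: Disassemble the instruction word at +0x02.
sll h, d

+0x02: f2 b0 ⇒ word 0xf2b0 (big)
  top 6b → 0x3c → sll [RR]
  rd: (w>>7)&0x7=0x5 → h
  rs: (w>>4)&0x7=0x3 → d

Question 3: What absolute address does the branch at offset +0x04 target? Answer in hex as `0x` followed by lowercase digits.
0x3660

+0x04: df fe ⇒ word 0xdffe (big)
  op=0xdffe>>10=0x37 ⇒ jz (J)
  [9:0] imm=1022 (s10→-2) = $-2
  target = base 0x365c + off 0x04 + 2 + imm -2 = 0x3660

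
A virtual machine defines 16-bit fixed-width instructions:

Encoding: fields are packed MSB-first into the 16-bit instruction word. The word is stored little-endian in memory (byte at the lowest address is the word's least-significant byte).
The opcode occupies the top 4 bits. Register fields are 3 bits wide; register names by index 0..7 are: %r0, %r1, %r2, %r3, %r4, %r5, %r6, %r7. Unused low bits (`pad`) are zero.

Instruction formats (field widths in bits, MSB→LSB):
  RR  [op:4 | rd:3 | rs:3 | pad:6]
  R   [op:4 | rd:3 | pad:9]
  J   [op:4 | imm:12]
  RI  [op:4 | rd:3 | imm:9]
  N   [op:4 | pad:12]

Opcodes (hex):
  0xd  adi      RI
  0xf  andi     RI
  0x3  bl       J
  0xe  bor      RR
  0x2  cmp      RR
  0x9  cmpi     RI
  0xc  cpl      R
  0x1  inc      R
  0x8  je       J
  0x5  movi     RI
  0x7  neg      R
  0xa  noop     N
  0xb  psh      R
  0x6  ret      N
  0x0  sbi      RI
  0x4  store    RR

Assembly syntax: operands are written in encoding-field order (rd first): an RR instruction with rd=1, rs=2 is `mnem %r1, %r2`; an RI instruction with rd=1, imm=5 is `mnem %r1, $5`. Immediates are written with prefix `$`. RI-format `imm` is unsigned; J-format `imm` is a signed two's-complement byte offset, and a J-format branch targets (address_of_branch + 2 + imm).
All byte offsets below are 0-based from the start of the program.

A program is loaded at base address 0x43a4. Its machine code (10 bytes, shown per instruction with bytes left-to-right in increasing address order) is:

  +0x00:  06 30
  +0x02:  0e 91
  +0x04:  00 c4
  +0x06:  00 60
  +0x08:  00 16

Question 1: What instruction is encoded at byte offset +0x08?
+0x08: 00 16 ⇒ word 0x1600 (little)
  op=0x1600>>12=0x1 ⇒ inc (R)
  rd@[11:9]=0x3 ⇒ %r3

inc %r3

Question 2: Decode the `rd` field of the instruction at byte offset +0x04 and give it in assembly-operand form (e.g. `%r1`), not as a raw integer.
@+04  little-endian(00 c4) = 0xc400
  opcode bits[15:12]=0xc: cpl/R
  [11:9] rd=2 = %r2

%r2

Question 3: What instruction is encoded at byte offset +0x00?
bl $6

+0x00: 06 30 ⇒ word 0x3006 (little)
  opcode bits[15:12]=0x3: bl/J
  imm: (w>>0)&0xfff=0x6 → $6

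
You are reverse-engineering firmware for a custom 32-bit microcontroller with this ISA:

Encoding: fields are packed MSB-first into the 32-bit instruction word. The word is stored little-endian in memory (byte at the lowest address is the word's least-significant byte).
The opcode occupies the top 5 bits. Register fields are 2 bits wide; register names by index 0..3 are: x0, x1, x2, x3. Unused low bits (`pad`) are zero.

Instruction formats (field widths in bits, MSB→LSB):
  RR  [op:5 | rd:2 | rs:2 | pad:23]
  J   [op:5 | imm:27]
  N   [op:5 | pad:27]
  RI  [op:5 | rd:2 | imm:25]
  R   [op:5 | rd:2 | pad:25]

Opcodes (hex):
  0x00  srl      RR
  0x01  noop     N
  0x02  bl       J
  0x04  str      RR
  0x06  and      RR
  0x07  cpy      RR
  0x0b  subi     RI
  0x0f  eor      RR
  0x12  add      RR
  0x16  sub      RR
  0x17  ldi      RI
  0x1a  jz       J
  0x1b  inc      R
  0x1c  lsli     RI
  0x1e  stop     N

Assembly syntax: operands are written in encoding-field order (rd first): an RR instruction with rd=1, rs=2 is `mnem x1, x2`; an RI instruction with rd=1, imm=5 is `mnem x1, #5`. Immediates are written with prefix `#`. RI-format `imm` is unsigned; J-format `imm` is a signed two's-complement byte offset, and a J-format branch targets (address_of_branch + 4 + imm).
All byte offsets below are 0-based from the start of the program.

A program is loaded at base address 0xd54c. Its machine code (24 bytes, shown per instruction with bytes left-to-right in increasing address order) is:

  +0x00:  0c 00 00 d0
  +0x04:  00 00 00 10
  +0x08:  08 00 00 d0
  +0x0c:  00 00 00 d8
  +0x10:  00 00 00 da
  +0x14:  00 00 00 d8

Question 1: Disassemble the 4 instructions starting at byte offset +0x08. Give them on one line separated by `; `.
[08] 08 00 00 d0 → 0xd0000008
  op=0xd0000008>>27=0x1a ⇒ jz (J)
  imm: (w>>0)&0x7ffffff=0x8 → #8
[0c] 00 00 00 d8 → 0xd8000000
  op=0xd8000000>>27=0x1b ⇒ inc (R)
  rd: (w>>25)&0x3=0x0 → x0
[10] 00 00 00 da → 0xda000000
  op=0xda000000>>27=0x1b ⇒ inc (R)
  rd: (w>>25)&0x3=0x1 → x1
[14] 00 00 00 d8 → 0xd8000000
  op=0xd8000000>>27=0x1b ⇒ inc (R)
  rd: (w>>25)&0x3=0x0 → x0

jz #8; inc x0; inc x1; inc x0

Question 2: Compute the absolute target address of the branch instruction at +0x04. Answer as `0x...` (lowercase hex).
0xd554

@+04  little-endian(00 00 00 10) = 0x10000000
  opcode bits[31:27]=0x2: bl/J
  imm: (w>>0)&0x7ffffff=0x0 → #0
  target = base 0xd54c + off 0x04 + 4 + imm 0 = 0xd554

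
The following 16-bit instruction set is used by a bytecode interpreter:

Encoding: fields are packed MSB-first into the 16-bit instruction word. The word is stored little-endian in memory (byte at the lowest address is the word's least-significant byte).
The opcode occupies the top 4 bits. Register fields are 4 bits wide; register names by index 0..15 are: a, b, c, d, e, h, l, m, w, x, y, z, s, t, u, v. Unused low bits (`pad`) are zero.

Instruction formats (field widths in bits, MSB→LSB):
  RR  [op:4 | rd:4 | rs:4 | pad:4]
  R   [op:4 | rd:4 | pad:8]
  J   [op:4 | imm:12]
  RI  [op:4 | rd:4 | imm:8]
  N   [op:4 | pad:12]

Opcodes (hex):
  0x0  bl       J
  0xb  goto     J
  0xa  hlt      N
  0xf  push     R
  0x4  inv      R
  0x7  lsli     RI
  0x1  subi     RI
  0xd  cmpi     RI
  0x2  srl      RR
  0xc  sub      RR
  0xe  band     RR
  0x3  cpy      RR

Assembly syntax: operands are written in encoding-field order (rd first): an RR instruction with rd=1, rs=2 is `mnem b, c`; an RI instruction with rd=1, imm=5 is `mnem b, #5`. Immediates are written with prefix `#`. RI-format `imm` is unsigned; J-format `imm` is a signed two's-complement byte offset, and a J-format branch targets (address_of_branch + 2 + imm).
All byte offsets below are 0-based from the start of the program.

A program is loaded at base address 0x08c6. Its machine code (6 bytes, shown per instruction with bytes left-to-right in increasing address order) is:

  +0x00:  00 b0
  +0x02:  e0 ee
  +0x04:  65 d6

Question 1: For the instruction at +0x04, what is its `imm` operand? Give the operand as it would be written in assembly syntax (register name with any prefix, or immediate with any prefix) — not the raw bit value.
off 0x04: read 65 d6 as little → 0xd665
  op=0xd665>>12=0xd ⇒ cmpi (RI)
  rd: (w>>8)&0xf=0x6 → l
  imm: (w>>0)&0xff=0x65 → #101

#101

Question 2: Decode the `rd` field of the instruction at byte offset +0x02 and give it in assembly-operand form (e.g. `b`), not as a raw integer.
off 0x02: read e0 ee as little → 0xeee0
  op=0xeee0>>12=0xe ⇒ band (RR)
  rd@[11:8]=0xe ⇒ u
  rs@[7:4]=0xe ⇒ u

u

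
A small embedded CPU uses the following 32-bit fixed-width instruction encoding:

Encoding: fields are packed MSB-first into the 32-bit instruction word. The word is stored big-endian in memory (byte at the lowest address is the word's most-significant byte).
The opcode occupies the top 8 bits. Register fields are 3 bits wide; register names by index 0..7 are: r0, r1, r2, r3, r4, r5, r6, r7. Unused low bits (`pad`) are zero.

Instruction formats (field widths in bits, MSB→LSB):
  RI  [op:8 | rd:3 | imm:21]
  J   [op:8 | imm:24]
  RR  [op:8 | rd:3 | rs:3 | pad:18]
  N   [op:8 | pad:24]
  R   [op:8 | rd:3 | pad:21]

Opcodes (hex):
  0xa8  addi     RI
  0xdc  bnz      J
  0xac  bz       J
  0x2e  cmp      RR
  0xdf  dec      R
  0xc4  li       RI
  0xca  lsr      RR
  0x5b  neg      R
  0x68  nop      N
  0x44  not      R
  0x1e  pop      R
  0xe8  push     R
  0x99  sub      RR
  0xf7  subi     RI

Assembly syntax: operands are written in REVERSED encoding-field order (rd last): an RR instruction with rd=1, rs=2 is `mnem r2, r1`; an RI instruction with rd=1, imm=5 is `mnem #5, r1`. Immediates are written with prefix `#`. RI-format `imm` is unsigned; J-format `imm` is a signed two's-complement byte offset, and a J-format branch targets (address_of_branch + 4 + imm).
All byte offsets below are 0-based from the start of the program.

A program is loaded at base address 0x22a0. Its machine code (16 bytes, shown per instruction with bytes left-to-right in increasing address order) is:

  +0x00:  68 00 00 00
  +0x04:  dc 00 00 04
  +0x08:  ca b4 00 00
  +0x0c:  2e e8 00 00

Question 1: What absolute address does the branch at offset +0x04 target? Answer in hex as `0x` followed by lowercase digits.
@+04  big-endian(dc 00 00 04) = 0xdc000004
  op=0xdc000004>>24=0xdc ⇒ bnz (J)
  [23:0] imm=4 = #4
  target = base 0x22a0 + off 0x04 + 4 + imm 4 = 0x22ac

0x22ac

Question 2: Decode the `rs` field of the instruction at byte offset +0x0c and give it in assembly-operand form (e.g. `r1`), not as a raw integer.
@+0c  big-endian(2e e8 00 00) = 0x2ee80000
  op=0x2ee80000>>24=0x2e ⇒ cmp (RR)
  [23:21] rd=7 = r7
  [20:18] rs=2 = r2

r2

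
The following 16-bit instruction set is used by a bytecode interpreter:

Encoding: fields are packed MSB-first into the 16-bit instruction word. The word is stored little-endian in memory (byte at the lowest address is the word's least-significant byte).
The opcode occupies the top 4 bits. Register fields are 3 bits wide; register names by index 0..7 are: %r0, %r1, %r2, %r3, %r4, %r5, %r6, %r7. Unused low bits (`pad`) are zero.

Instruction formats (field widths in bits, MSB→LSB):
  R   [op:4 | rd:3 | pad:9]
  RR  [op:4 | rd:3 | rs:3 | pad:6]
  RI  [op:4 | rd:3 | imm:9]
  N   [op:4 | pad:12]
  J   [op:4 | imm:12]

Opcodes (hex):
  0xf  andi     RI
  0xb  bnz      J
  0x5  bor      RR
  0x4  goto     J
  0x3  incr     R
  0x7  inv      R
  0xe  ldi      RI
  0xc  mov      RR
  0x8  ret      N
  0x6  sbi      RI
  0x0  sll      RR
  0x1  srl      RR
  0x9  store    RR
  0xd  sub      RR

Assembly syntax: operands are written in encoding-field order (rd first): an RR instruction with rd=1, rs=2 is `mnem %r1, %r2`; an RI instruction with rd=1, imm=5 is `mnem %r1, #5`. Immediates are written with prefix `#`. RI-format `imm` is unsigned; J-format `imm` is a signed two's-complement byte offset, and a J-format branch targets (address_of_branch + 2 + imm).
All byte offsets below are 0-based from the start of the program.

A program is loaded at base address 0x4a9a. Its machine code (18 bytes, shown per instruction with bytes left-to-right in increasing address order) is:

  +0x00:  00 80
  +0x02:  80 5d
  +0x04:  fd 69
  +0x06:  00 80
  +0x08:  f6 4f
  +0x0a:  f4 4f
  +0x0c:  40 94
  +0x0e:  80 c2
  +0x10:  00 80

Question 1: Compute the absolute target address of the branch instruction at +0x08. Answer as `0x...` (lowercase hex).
+0x08: f6 4f ⇒ word 0x4ff6 (little)
  top 4b → 0x4 → goto [J]
  [11:0] imm=4086 (s12→-10) = #-10
  target = base 0x4a9a + off 0x08 + 2 + imm -10 = 0x4a9a

0x4a9a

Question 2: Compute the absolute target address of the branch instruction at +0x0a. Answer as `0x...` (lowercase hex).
@+0a  little-endian(f4 4f) = 0x4ff4
  top 4b → 0x4 → goto [J]
  [11:0] imm=4084 (s12→-12) = #-12
  target = base 0x4a9a + off 0x0a + 2 + imm -12 = 0x4a9a

0x4a9a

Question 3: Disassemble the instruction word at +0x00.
ret

+0x00: 00 80 ⇒ word 0x8000 (little)
  opcode bits[15:12]=0x8: ret/N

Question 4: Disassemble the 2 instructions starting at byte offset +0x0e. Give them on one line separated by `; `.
+0x0e: 80 c2 ⇒ word 0xc280 (little)
  op=0xc280>>12=0xc ⇒ mov (RR)
  rd: (w>>9)&0x7=0x1 → %r1
  rs: (w>>6)&0x7=0x2 → %r2
+0x10: 00 80 ⇒ word 0x8000 (little)
  op=0x8000>>12=0x8 ⇒ ret (N)

mov %r1, %r2; ret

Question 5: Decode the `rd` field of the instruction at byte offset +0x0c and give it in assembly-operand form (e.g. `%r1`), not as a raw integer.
%r2

[0c] 40 94 → 0x9440
  op=0x9440>>12=0x9 ⇒ store (RR)
  rd: (w>>9)&0x7=0x2 → %r2
  rs: (w>>6)&0x7=0x1 → %r1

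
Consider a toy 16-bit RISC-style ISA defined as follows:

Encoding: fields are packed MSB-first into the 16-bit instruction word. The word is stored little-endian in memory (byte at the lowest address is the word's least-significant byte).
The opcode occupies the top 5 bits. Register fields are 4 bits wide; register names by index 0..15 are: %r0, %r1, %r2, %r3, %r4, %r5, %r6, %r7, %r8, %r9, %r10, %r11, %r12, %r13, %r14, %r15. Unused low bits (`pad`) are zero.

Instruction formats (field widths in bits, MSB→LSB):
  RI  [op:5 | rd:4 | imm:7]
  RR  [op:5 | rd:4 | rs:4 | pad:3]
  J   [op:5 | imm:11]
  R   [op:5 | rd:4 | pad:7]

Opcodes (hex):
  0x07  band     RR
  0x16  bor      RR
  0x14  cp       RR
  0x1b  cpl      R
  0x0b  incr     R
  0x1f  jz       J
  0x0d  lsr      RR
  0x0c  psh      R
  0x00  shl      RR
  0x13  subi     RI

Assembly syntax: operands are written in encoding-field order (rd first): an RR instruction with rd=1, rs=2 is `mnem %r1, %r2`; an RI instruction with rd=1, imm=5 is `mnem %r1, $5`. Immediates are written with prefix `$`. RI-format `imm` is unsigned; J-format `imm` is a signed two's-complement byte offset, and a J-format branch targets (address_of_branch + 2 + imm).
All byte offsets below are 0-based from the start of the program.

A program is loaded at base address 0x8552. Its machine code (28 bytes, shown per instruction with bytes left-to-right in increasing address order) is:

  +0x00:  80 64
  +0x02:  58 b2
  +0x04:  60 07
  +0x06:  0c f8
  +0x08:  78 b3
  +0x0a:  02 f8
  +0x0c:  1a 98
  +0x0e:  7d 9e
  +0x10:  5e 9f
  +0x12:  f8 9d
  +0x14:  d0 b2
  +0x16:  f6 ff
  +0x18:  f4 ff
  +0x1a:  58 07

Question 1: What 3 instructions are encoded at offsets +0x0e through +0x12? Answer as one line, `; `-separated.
subi %r12, $125; subi %r14, $94; subi %r11, $120

off 0x0e: read 7d 9e as little → 0x9e7d
  op=0x9e7d>>11=0x13 ⇒ subi (RI)
  rd@[10:7]=0xc ⇒ %r12
  imm@[6:0]=0x7d ⇒ $125
off 0x10: read 5e 9f as little → 0x9f5e
  op=0x9f5e>>11=0x13 ⇒ subi (RI)
  rd@[10:7]=0xe ⇒ %r14
  imm@[6:0]=0x5e ⇒ $94
off 0x12: read f8 9d as little → 0x9df8
  op=0x9df8>>11=0x13 ⇒ subi (RI)
  rd@[10:7]=0xb ⇒ %r11
  imm@[6:0]=0x78 ⇒ $120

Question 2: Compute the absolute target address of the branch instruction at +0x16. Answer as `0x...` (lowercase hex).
[16] f6 ff → 0xfff6
  op=0xfff6>>11=0x1f ⇒ jz (J)
  imm@[10:0]=0x7f6 (s11→-10) ⇒ $-10
  target = base 0x8552 + off 0x16 + 2 + imm -10 = 0x8560

0x8560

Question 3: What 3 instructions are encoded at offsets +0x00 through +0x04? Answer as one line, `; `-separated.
psh %r9; bor %r4, %r11; shl %r14, %r12

+0x00: 80 64 ⇒ word 0x6480 (little)
  top 5b → 0xc → psh [R]
  rd: (w>>7)&0xf=0x9 → %r9
+0x02: 58 b2 ⇒ word 0xb258 (little)
  top 5b → 0x16 → bor [RR]
  rd: (w>>7)&0xf=0x4 → %r4
  rs: (w>>3)&0xf=0xb → %r11
+0x04: 60 07 ⇒ word 0x0760 (little)
  top 5b → 0x0 → shl [RR]
  rd: (w>>7)&0xf=0xe → %r14
  rs: (w>>3)&0xf=0xc → %r12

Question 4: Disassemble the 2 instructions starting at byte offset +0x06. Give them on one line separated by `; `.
@+06  little-endian(0c f8) = 0xf80c
  top 5b → 0x1f → jz [J]
  imm: (w>>0)&0x7ff=0xc → $12
@+08  little-endian(78 b3) = 0xb378
  top 5b → 0x16 → bor [RR]
  rd: (w>>7)&0xf=0x6 → %r6
  rs: (w>>3)&0xf=0xf → %r15

jz $12; bor %r6, %r15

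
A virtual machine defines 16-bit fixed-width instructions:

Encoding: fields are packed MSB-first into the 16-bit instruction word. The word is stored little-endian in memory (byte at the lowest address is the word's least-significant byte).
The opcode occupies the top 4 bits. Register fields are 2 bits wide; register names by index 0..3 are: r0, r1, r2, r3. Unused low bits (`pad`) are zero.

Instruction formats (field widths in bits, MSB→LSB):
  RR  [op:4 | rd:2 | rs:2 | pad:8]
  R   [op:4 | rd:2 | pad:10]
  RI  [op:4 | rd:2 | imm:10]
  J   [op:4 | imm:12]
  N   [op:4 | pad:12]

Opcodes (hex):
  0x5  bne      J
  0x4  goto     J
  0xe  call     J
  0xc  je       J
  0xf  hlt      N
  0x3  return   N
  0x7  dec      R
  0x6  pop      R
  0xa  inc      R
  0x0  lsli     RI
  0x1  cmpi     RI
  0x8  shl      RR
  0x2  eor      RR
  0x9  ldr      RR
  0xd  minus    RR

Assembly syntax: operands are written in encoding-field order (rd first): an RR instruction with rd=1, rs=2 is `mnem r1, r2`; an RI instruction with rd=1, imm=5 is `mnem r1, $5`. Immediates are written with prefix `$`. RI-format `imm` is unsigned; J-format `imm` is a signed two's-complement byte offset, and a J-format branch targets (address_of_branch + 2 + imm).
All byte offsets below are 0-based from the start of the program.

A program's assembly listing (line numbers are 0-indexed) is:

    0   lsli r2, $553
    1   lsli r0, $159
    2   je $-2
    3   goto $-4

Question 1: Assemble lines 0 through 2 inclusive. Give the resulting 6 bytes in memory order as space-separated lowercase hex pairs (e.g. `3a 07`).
L0: lsli op=0x0:4|rd=2:2|imm=553:10 ⇒ 0x0a29 ⇒ little 29 0a
L1: lsli op=0x0:4|rd=0:2|imm=159:10 ⇒ 0x009f ⇒ little 9f 00
L2: je op=0xc:4|imm=-2:12 ⇒ 0xcffe ⇒ little fe cf

29 0a 9f 00 fe cf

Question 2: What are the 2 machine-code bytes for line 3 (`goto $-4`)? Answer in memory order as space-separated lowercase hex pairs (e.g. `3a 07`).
line 3 (goto): pack op=0x4:4|imm=-4:12 = 0x4ffc; little→ fc 4f

fc 4f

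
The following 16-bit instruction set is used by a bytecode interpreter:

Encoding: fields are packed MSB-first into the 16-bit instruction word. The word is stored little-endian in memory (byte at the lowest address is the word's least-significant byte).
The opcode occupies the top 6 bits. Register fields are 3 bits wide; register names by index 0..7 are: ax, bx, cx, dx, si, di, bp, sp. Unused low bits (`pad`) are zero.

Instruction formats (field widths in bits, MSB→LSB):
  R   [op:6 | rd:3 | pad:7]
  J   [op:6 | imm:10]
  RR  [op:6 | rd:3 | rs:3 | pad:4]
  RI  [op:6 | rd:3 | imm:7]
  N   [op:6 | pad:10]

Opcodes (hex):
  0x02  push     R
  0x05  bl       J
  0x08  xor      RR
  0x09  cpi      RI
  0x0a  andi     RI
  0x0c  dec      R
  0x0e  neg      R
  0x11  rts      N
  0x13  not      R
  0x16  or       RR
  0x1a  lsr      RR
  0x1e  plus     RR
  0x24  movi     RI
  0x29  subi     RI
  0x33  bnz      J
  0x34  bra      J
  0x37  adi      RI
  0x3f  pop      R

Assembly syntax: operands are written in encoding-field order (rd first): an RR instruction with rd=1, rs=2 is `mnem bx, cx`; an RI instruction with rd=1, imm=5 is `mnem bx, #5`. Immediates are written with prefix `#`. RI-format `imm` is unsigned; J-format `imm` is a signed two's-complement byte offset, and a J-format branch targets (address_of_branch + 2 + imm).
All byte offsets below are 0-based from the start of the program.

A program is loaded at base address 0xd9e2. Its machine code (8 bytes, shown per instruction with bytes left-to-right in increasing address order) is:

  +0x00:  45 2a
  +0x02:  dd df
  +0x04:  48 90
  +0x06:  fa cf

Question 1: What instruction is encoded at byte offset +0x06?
bnz #-6

+0x06: fa cf ⇒ word 0xcffa (little)
  op=0xcffa>>10=0x33 ⇒ bnz (J)
  [9:0] imm=1018 (s10→-6) = #-6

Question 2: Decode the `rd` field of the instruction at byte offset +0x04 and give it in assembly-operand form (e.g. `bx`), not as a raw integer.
ax

off 0x04: read 48 90 as little → 0x9048
  op=0x9048>>10=0x24 ⇒ movi (RI)
  rd@[9:7]=0x0 ⇒ ax
  imm@[6:0]=0x48 ⇒ #72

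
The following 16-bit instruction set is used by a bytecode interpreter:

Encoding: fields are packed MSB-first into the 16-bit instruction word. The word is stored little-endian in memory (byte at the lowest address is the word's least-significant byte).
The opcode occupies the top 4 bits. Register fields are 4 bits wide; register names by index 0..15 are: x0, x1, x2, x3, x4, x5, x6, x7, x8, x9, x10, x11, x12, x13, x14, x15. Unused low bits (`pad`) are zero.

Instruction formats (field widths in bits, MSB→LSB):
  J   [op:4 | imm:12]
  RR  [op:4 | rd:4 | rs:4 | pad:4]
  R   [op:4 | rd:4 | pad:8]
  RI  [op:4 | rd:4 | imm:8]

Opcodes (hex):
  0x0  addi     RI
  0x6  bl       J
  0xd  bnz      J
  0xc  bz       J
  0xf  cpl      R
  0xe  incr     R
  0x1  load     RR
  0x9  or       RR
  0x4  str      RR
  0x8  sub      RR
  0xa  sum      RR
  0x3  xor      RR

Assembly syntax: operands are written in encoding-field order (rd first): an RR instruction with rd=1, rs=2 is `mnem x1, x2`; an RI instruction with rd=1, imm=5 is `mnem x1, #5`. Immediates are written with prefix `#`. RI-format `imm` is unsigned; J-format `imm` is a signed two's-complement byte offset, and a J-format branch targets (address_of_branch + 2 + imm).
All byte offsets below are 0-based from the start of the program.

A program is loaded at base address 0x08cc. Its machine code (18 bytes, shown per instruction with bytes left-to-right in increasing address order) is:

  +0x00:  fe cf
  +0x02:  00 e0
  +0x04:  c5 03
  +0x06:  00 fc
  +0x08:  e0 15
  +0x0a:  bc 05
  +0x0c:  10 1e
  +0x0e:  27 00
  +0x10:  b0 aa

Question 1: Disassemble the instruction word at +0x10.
sum x10, x11

+0x10: b0 aa ⇒ word 0xaab0 (little)
  top 4b → 0xa → sum [RR]
  rd: (w>>8)&0xf=0xa → x10
  rs: (w>>4)&0xf=0xb → x11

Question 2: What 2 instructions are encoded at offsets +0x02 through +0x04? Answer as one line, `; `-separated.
incr x0; addi x3, #197

[02] 00 e0 → 0xe000
  opcode bits[15:12]=0xe: incr/R
  [11:8] rd=0 = x0
[04] c5 03 → 0x03c5
  opcode bits[15:12]=0x0: addi/RI
  [11:8] rd=3 = x3
  [7:0] imm=197 = #197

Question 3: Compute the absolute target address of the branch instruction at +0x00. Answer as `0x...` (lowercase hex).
+0x00: fe cf ⇒ word 0xcffe (little)
  op=0xcffe>>12=0xc ⇒ bz (J)
  [11:0] imm=4094 (s12→-2) = #-2
  target = base 0x08cc + off 0x00 + 2 + imm -2 = 0x08cc

0x08cc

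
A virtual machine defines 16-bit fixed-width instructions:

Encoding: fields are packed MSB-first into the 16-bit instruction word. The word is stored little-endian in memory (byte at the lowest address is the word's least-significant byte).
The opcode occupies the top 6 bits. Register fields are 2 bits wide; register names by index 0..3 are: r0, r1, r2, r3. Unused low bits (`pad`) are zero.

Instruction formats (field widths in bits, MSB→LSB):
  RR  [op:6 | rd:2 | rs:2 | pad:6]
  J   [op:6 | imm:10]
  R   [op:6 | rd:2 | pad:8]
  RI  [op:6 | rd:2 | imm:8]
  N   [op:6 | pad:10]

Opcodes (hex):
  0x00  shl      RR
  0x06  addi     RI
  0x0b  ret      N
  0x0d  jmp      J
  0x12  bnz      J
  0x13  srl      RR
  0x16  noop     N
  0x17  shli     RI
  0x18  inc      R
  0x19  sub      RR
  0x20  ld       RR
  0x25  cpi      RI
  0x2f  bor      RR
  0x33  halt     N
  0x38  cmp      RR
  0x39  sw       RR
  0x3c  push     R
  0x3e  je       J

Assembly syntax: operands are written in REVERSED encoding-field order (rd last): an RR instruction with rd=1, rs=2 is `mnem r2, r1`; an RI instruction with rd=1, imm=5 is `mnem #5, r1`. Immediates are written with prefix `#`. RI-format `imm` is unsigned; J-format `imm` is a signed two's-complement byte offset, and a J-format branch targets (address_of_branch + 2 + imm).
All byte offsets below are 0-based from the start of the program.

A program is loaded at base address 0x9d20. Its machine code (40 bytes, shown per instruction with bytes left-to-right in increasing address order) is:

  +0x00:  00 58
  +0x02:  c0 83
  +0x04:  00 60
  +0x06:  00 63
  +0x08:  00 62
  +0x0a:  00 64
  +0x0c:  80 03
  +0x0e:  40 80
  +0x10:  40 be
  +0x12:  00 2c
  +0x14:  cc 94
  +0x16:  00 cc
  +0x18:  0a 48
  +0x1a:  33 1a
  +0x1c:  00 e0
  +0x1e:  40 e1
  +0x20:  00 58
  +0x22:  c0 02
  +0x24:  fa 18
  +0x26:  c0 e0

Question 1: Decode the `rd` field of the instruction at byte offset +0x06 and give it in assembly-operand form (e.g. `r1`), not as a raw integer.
r3

[06] 00 63 → 0x6300
  op=0x6300>>10=0x18 ⇒ inc (R)
  [9:8] rd=3 = r3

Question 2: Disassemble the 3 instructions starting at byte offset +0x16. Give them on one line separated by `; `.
halt; bnz #10; addi #51, r2

+0x16: 00 cc ⇒ word 0xcc00 (little)
  opcode bits[15:10]=0x33: halt/N
+0x18: 0a 48 ⇒ word 0x480a (little)
  opcode bits[15:10]=0x12: bnz/J
  [9:0] imm=10 = #10
+0x1a: 33 1a ⇒ word 0x1a33 (little)
  opcode bits[15:10]=0x6: addi/RI
  [9:8] rd=2 = r2
  [7:0] imm=51 = #51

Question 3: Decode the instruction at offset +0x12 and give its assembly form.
ret

+0x12: 00 2c ⇒ word 0x2c00 (little)
  op=0x2c00>>10=0xb ⇒ ret (N)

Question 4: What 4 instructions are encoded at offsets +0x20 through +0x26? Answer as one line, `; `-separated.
[20] 00 58 → 0x5800
  top 6b → 0x16 → noop [N]
[22] c0 02 → 0x02c0
  top 6b → 0x0 → shl [RR]
  [9:8] rd=2 = r2
  [7:6] rs=3 = r3
[24] fa 18 → 0x18fa
  top 6b → 0x6 → addi [RI]
  [9:8] rd=0 = r0
  [7:0] imm=250 = #250
[26] c0 e0 → 0xe0c0
  top 6b → 0x38 → cmp [RR]
  [9:8] rd=0 = r0
  [7:6] rs=3 = r3

noop; shl r3, r2; addi #250, r0; cmp r3, r0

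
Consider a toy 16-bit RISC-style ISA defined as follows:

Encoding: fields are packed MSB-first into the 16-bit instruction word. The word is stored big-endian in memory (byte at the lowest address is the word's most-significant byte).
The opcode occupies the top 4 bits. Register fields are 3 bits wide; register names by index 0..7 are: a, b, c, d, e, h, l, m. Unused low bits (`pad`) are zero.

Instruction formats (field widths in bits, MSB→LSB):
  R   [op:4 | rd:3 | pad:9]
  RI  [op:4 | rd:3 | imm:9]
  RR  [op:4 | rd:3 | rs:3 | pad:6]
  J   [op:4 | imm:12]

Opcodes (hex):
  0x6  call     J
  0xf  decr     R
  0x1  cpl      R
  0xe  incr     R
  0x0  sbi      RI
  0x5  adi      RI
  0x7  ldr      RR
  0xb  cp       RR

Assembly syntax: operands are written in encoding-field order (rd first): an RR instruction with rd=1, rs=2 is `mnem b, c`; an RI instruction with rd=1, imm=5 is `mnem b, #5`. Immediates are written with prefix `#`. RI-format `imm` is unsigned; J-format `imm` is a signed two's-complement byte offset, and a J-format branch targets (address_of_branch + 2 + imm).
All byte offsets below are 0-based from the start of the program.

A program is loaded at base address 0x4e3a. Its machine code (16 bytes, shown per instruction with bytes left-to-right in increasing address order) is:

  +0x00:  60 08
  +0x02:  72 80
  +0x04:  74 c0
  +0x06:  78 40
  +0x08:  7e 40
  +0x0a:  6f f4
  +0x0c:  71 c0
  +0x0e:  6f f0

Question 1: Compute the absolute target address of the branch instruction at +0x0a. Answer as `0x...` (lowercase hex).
off 0x0a: read 6f f4 as big → 0x6ff4
  opcode bits[15:12]=0x6: call/J
  imm: (w>>0)&0xfff=0xff4 (s12→-12) → #-12
  target = base 0x4e3a + off 0x0a + 2 + imm -12 = 0x4e3a

0x4e3a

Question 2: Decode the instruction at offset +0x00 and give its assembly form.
off 0x00: read 60 08 as big → 0x6008
  top 4b → 0x6 → call [J]
  imm: (w>>0)&0xfff=0x8 → #8

call #8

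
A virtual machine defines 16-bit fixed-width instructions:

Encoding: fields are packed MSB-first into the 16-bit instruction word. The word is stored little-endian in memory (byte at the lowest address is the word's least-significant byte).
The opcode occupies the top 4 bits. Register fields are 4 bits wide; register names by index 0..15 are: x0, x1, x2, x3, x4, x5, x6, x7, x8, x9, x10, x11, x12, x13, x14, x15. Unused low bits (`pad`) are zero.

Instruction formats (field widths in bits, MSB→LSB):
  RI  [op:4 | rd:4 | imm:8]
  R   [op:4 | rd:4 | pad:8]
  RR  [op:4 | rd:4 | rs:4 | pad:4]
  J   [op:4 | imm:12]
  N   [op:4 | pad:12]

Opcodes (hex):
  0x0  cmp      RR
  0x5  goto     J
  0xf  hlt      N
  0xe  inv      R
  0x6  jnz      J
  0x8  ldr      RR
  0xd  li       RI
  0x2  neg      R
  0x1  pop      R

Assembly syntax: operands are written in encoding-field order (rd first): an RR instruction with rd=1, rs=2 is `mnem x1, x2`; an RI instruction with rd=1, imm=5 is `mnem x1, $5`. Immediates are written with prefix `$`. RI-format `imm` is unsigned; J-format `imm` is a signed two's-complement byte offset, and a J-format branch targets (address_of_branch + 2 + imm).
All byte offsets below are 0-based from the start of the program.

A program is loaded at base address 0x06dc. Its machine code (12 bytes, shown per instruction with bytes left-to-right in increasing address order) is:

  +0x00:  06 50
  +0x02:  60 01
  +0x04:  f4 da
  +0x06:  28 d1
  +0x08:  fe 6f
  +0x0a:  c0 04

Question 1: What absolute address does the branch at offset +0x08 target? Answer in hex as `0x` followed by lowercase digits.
[08] fe 6f → 0x6ffe
  top 4b → 0x6 → jnz [J]
  [11:0] imm=4094 (s12→-2) = $-2
  target = base 0x06dc + off 0x08 + 2 + imm -2 = 0x06e4

0x06e4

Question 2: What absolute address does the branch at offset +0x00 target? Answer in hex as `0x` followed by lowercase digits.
0x06e4

+0x00: 06 50 ⇒ word 0x5006 (little)
  top 4b → 0x5 → goto [J]
  [11:0] imm=6 = $6
  target = base 0x06dc + off 0x00 + 2 + imm 6 = 0x06e4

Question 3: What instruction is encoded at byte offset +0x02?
cmp x1, x6

@+02  little-endian(60 01) = 0x0160
  opcode bits[15:12]=0x0: cmp/RR
  rd: (w>>8)&0xf=0x1 → x1
  rs: (w>>4)&0xf=0x6 → x6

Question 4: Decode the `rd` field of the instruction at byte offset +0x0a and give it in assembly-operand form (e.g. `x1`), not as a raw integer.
x4

off 0x0a: read c0 04 as little → 0x04c0
  op=0x04c0>>12=0x0 ⇒ cmp (RR)
  [11:8] rd=4 = x4
  [7:4] rs=12 = x12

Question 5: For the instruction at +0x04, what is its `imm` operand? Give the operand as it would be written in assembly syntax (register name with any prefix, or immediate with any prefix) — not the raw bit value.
+0x04: f4 da ⇒ word 0xdaf4 (little)
  op=0xdaf4>>12=0xd ⇒ li (RI)
  [11:8] rd=10 = x10
  [7:0] imm=244 = $244

$244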